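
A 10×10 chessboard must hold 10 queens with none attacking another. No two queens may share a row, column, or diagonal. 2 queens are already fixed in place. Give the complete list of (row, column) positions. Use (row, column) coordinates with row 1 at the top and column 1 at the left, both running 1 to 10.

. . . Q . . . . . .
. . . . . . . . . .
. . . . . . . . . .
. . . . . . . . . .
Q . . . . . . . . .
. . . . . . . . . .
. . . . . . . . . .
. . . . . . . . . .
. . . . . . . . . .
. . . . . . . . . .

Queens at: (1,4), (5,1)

(1,4) (2,9) (3,7) (4,3) (5,1) (6,6) (7,2) (8,5) (9,10) (10,8)

Row 2: attacked by (1,4)→{3,4,5}; (5,1)→{1,4}. Safe: 2, 6, 7, 8, 9, 10. Place at column 9.
Row 3: attacked by (1,4)→{2,4,6}; (2,9)→{8,9,10}; (5,1)→{1,3}. Safe: 5, 7. Place at column 7.
Row 4: attacked by (1,4)→{1,4,7}; (2,9)→{7,9}; (3,7)→{6,7,8}; (5,1)→{1,2}. Safe: 3, 5, 10. Place at column 3.
Row 6: attacked by (1,4)→{4,9}; (2,9)→{5,9}; (3,7)→{4,7,10}; (4,3)→{1,3,5}; (5,1)→{1,2}. Safe: 6, 8. Place at column 6.
Row 7: attacked by (1,4)→{4,10}; (2,9)→{4,9}; (3,7)→{3,7}; (4,3)→{3,6}; (5,1)→{1,3}; (6,6)→{5,6,7}. Safe: 2, 8. Place at column 2.
Row 8: attacked by (1,4)→{4}; (2,9)→{3,9}; (3,7)→{2,7}; (4,3)→{3,7}; (5,1)→{1,4}; (6,6)→{4,6,8}; (7,2)→{1,2,3}. Safe: 5, 10. Place at column 5.
Row 9: attacked by (1,4)→{4}; (2,9)→{2,9}; (3,7)→{1,7}; (4,3)→{3,8}; (5,1)→{1,5}; (6,6)→{3,6,9}; (7,2)→{2,4}; (8,5)→{4,5,6}. Safe: 10. Place at column 10.
Row 10: attacked by (1,4)→{4}; (2,9)→{1,9}; (3,7)→{7}; (4,3)→{3,9}; (5,1)→{1,6}; (6,6)→{2,6,10}; (7,2)→{2,5}; (8,5)→{3,5,7}; (9,10)→{9,10}. Safe: 8. Place at column 8.
Columns [4, 9, 7, 3, 1, 6, 2, 5, 10, 8], r−c [-3, -7, -4, 1, 4, 0, 5, 3, -1, 2], r+c [5, 11, 10, 7, 6, 12, 9, 13, 19, 18] are all distinct, so no two queens attack.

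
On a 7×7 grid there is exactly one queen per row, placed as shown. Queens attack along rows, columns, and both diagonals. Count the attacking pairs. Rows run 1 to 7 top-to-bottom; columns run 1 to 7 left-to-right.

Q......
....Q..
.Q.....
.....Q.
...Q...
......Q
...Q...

Same column: (5,4)–(7,4) (column 4).
Same diagonal: (3,2)–(5,4) (|3−5| = |2−4| = 2).
Total attacking pairs: 2.

2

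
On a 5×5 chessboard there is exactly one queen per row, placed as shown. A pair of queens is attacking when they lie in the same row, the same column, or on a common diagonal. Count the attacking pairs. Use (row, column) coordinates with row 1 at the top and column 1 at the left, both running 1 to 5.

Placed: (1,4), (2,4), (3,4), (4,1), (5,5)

4

Same column: (1,4)–(2,4) (column 4); (1,4)–(3,4) (column 4); (2,4)–(3,4) (column 4).
Same diagonal: (1,4)–(4,1) (|1−4| = |4−1| = 3).
Total attacking pairs: 4.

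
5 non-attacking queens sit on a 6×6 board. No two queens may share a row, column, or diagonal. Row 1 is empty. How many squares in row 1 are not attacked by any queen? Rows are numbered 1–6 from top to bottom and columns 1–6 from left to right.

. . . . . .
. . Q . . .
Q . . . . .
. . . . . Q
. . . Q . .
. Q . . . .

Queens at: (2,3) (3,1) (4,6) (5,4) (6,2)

(2,3) attacks row 1 at column 3 and diagonals 2, 4.
(3,1) attacks row 1 at column 1 and diagonals 3.
(4,6) attacks row 1 at column 6 and diagonals 3.
(5,4) attacks row 1 at column 4.
(6,2) attacks row 1 at column 2.
Attacked columns: {1, 2, 3, 4, 6}. Safe: {5}.

1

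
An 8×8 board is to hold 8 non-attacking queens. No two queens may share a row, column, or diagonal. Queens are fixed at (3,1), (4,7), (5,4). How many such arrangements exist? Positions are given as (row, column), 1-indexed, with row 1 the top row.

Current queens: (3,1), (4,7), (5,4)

Branch on row 1: col 2 → 1; col 5 → 0; col 6 → 0.
Sum: 1 + 0 + 0 = 1.

1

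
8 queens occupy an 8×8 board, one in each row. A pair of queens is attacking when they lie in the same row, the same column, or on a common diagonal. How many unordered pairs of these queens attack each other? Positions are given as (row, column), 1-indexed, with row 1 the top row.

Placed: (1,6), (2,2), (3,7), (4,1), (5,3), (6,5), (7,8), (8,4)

0

All columns are distinct and no two queens satisfy |Δrow| = |Δcol|, so no pair attacks.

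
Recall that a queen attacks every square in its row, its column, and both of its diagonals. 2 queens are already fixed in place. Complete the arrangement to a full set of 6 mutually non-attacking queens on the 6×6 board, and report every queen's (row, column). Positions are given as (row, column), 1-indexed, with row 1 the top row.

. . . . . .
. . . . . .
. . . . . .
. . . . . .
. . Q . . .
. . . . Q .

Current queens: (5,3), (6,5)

Row 1: attacked by (5,3)→{3}; (6,5)→{5}. Safe: 1, 2, 4, 6. Place at column 2.
Row 2: attacked by (1,2)→{1,2,3}; (5,3)→{3,6}; (6,5)→{1,5}. Safe: 4. Place at column 4.
Row 3: attacked by (1,2)→{2,4}; (2,4)→{3,4,5}; (5,3)→{1,3,5}; (6,5)→{2,5}. Safe: 6. Place at column 6.
Row 4: attacked by (1,2)→{2,5}; (2,4)→{2,4,6}; (3,6)→{5,6}; (5,3)→{2,3,4}; (6,5)→{3,5}. Safe: 1. Place at column 1.
Columns [2, 4, 6, 1, 3, 5], r−c [-1, -2, -3, 3, 2, 1], r+c [3, 6, 9, 5, 8, 11] are all distinct, so no two queens attack.

(1,2) (2,4) (3,6) (4,1) (5,3) (6,5)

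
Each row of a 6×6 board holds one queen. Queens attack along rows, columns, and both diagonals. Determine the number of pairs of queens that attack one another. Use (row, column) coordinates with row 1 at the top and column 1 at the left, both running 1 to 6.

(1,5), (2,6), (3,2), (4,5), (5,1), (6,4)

3

Same column: (1,5)–(4,5) (column 5).
Same diagonal: (1,5)–(2,6) (|1−2| = |5−6| = 1); (1,5)–(5,1) (|1−5| = |5−1| = 4).
Total attacking pairs: 3.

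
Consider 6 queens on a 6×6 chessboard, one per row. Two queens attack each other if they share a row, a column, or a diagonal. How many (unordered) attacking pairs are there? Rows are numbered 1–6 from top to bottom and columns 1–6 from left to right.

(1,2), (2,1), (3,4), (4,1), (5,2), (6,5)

Same column: (1,2)–(5,2) (column 2); (2,1)–(4,1) (column 1).
Same diagonal: (1,2)–(2,1) (|1−2| = |2−1| = 1); (1,2)–(3,4) (|1−3| = |2−4| = 2); (2,1)–(6,5) (|2−6| = |1−5| = 4); (3,4)–(5,2) (|3−5| = |4−2| = 2); (4,1)–(5,2) (|4−5| = |1−2| = 1).
Total attacking pairs: 7.

7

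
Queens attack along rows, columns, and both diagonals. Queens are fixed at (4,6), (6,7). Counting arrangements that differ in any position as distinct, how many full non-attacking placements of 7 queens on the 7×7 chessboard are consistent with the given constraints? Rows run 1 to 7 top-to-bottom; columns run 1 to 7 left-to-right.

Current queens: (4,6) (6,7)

2

Branch on row 1: col 1 → 1; col 4 → 1; col 5 → 0.
Sum: 1 + 1 + 0 = 2.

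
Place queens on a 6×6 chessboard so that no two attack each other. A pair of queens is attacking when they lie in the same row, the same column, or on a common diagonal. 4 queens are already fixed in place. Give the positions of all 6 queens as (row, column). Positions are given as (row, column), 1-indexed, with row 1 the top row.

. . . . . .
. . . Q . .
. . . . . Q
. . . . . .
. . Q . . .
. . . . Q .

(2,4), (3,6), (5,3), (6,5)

(1,2) (2,4) (3,6) (4,1) (5,3) (6,5)

Row 1: attacked by (2,4)→{3,4,5}; (3,6)→{4,6}; (5,3)→{3}; (6,5)→{5}. Safe: 1, 2. Place at column 2.
Row 4: attacked by (1,2)→{2,5}; (2,4)→{2,4,6}; (3,6)→{5,6}; (5,3)→{2,3,4}; (6,5)→{3,5}. Safe: 1. Place at column 1.
Columns [2, 4, 6, 1, 3, 5], r−c [-1, -2, -3, 3, 2, 1], r+c [3, 6, 9, 5, 8, 11] are all distinct, so no two queens attack.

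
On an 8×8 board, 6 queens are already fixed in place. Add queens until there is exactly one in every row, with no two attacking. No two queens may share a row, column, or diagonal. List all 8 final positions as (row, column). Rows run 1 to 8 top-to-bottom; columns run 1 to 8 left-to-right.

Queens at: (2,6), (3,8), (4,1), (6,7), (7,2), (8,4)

Row 1: attacked by (2,6)→{5,6,7}; (3,8)→{6,8}; (4,1)→{1,4}; (6,7)→{2,7}; (7,2)→{2,8}; (8,4)→{4}. Safe: 3. Place at column 3.
Row 5: attacked by (1,3)→{3,7}; (2,6)→{3,6}; (3,8)→{6,8}; (4,1)→{1,2}; (6,7)→{6,7,8}; (7,2)→{2,4}; (8,4)→{1,4,7}. Safe: 5. Place at column 5.
Columns [3, 6, 8, 1, 5, 7, 2, 4], r−c [-2, -4, -5, 3, 0, -1, 5, 4], r+c [4, 8, 11, 5, 10, 13, 9, 12] are all distinct, so no two queens attack.

(1,3) (2,6) (3,8) (4,1) (5,5) (6,7) (7,2) (8,4)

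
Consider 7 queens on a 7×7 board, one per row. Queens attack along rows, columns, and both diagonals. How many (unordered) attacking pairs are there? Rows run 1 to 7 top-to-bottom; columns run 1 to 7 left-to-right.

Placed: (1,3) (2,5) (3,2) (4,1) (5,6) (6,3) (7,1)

4

Same column: (1,3)–(6,3) (column 3); (4,1)–(7,1) (column 1).
Same diagonal: (3,2)–(4,1) (|3−4| = |2−1| = 1); (4,1)–(6,3) (|4−6| = |1−3| = 2).
Total attacking pairs: 4.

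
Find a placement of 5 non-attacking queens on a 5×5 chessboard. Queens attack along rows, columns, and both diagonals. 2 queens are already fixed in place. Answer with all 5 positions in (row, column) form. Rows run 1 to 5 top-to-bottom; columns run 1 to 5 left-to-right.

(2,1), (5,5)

Row 1: attacked by (2,1)→{1,2}; (5,5)→{1,5}. Safe: 3, 4. Place at column 3.
Row 3: attacked by (1,3)→{1,3,5}; (2,1)→{1,2}; (5,5)→{3,5}. Safe: 4. Place at column 4.
Row 4: attacked by (1,3)→{3}; (2,1)→{1,3}; (3,4)→{3,4,5}; (5,5)→{4,5}. Safe: 2. Place at column 2.
Columns [3, 1, 4, 2, 5], r−c [-2, 1, -1, 2, 0], r+c [4, 3, 7, 6, 10] are all distinct, so no two queens attack.

(1,3) (2,1) (3,4) (4,2) (5,5)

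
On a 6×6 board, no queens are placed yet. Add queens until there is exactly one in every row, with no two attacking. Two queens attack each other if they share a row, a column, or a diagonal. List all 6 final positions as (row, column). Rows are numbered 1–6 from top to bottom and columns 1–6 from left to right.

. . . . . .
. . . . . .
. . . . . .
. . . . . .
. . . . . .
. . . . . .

Row 1: Safe: 1, 2, 3, 4, 5, 6. Place at column 4.
Row 2: attacked by (1,4)→{3,4,5}. Safe: 1, 2, 6. Place at column 1.
Row 3: attacked by (1,4)→{2,4,6}; (2,1)→{1,2}. Safe: 3, 5. Place at column 5.
Row 4: attacked by (1,4)→{1,4}; (2,1)→{1,3}; (3,5)→{4,5,6}. Safe: 2. Place at column 2.
Row 5: attacked by (1,4)→{4}; (2,1)→{1,4}; (3,5)→{3,5}; (4,2)→{1,2,3}. Safe: 6. Place at column 6.
Row 6: attacked by (1,4)→{4}; (2,1)→{1,5}; (3,5)→{2,5}; (4,2)→{2,4}; (5,6)→{5,6}. Safe: 3. Place at column 3.
Columns [4, 1, 5, 2, 6, 3], r−c [-3, 1, -2, 2, -1, 3], r+c [5, 3, 8, 6, 11, 9] are all distinct, so no two queens attack.

(1,4) (2,1) (3,5) (4,2) (5,6) (6,3)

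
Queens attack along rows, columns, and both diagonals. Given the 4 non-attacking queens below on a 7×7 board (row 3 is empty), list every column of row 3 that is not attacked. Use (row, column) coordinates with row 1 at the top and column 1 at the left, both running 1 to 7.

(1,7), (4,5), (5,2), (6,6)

(1,7) attacks row 3 at column 7 and diagonals 5.
(4,5) attacks row 3 at column 5 and diagonals 4, 6.
(5,2) attacks row 3 at column 2 and diagonals 4.
(6,6) attacks row 3 at column 6 and diagonals 3.
Attacked columns: {2, 3, 4, 5, 6, 7}. Safe: {1}.

columns 1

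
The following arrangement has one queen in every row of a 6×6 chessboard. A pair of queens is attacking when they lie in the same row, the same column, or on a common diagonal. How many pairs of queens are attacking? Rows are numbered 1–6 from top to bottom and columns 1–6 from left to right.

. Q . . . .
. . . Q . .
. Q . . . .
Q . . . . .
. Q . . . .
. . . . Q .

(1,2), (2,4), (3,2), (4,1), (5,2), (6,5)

Same column: (1,2)–(3,2) (column 2); (1,2)–(5,2) (column 2); (3,2)–(5,2) (column 2).
Same diagonal: (3,2)–(4,1) (|3−4| = |2−1| = 1); (3,2)–(6,5) (|3−6| = |2−5| = 3); (4,1)–(5,2) (|4−5| = |1−2| = 1).
Total attacking pairs: 6.

6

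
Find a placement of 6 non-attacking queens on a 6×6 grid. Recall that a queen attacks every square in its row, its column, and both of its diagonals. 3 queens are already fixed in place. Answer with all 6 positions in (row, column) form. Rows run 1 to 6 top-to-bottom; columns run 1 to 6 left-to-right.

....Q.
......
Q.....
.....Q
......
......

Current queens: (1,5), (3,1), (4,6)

Row 2: attacked by (1,5)→{4,5,6}; (3,1)→{1,2}; (4,6)→{4,6}. Safe: 3. Place at column 3.
Row 5: attacked by (1,5)→{1,5}; (2,3)→{3,6}; (3,1)→{1,3}; (4,6)→{5,6}. Safe: 2, 4. Place at column 4.
Row 6: attacked by (1,5)→{5}; (2,3)→{3}; (3,1)→{1,4}; (4,6)→{4,6}; (5,4)→{3,4,5}. Safe: 2. Place at column 2.
Columns [5, 3, 1, 6, 4, 2], r−c [-4, -1, 2, -2, 1, 4], r+c [6, 5, 4, 10, 9, 8] are all distinct, so no two queens attack.

(1,5) (2,3) (3,1) (4,6) (5,4) (6,2)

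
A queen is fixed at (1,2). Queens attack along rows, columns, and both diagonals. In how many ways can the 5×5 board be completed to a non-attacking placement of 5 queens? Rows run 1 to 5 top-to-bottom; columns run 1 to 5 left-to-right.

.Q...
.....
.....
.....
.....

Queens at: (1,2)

Branch on row 2: col 4 → 1; col 5 → 1.
Sum: 1 + 1 = 2.

2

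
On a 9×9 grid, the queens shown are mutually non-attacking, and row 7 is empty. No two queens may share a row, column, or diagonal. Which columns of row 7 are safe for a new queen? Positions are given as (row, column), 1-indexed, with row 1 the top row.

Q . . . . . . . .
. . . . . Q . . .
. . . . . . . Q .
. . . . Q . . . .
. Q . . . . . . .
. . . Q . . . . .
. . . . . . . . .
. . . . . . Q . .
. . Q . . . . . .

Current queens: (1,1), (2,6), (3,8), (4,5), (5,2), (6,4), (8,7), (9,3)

columns 9

(1,1) attacks row 7 at column 1 and diagonals 7.
(2,6) attacks row 7 at column 6 and diagonals 1.
(3,8) attacks row 7 at column 8 and diagonals 4.
(4,5) attacks row 7 at column 5 and diagonals 2, 8.
(5,2) attacks row 7 at column 2 and diagonals 4.
(6,4) attacks row 7 at column 4 and diagonals 3, 5.
(8,7) attacks row 7 at column 7 and diagonals 6, 8.
(9,3) attacks row 7 at column 3 and diagonals 1, 5.
Attacked columns: {1, 2, 3, 4, 5, 6, 7, 8}. Safe: {9}.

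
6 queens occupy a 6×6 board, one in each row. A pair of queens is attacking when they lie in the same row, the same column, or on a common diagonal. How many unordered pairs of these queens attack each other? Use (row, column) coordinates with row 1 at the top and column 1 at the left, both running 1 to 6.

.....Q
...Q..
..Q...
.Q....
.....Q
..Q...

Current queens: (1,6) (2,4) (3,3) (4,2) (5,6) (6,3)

Same column: (1,6)–(5,6) (column 6); (3,3)–(6,3) (column 3).
Same diagonal: (2,4)–(3,3) (|2−3| = |4−3| = 1); (2,4)–(4,2) (|2−4| = |4−2| = 2); (3,3)–(4,2) (|3−4| = |3−2| = 1).
Total attacking pairs: 5.

5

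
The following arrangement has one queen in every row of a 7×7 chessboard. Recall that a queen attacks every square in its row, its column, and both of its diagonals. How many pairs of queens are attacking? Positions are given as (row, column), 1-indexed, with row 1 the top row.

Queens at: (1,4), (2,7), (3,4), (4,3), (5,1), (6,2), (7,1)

Same column: (1,4)–(3,4) (column 4); (5,1)–(7,1) (column 1).
Same diagonal: (3,4)–(4,3) (|3−4| = |4−3| = 1); (5,1)–(6,2) (|5−6| = |1−2| = 1); (6,2)–(7,1) (|6−7| = |2−1| = 1).
Total attacking pairs: 5.

5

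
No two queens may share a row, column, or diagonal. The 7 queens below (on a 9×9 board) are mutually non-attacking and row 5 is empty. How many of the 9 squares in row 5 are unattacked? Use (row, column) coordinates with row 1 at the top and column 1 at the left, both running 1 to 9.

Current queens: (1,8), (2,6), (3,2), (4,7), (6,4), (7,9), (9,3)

(1,8) attacks row 5 at column 8 and diagonals 4.
(2,6) attacks row 5 at column 6 and diagonals 3, 9.
(3,2) attacks row 5 at column 2 and diagonals 4.
(4,7) attacks row 5 at column 7 and diagonals 6, 8.
(6,4) attacks row 5 at column 4 and diagonals 3, 5.
(7,9) attacks row 5 at column 9 and diagonals 7.
(9,3) attacks row 5 at column 3 and diagonals 7.
Attacked columns: {2, 3, 4, 5, 6, 7, 8, 9}. Safe: {1}.

1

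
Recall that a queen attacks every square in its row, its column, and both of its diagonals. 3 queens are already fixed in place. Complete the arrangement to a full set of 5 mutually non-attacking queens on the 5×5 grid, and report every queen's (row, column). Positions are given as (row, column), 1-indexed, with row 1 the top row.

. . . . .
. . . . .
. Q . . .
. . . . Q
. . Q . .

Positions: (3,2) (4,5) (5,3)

(1,1) (2,4) (3,2) (4,5) (5,3)

Row 1: attacked by (3,2)→{2,4}; (4,5)→{2,5}; (5,3)→{3}. Safe: 1. Place at column 1.
Row 2: attacked by (1,1)→{1,2}; (3,2)→{1,2,3}; (4,5)→{3,5}; (5,3)→{3}. Safe: 4. Place at column 4.
Columns [1, 4, 2, 5, 3], r−c [0, -2, 1, -1, 2], r+c [2, 6, 5, 9, 8] are all distinct, so no two queens attack.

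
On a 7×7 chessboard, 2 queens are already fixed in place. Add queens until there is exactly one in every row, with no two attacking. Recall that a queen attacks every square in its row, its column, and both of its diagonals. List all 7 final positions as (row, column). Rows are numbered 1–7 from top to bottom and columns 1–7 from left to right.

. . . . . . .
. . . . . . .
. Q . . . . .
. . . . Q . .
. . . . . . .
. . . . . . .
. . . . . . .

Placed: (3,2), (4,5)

(1,3) (2,6) (3,2) (4,5) (5,1) (6,4) (7,7)

Row 1: attacked by (3,2)→{2,4}; (4,5)→{2,5}. Safe: 1, 3, 6, 7. Place at column 3.
Row 2: attacked by (1,3)→{2,3,4}; (3,2)→{1,2,3}; (4,5)→{3,5,7}. Safe: 6. Place at column 6.
Row 5: attacked by (1,3)→{3,7}; (2,6)→{3,6}; (3,2)→{2,4}; (4,5)→{4,5,6}. Safe: 1. Place at column 1.
Row 6: attacked by (1,3)→{3}; (2,6)→{2,6}; (3,2)→{2,5}; (4,5)→{3,5,7}; (5,1)→{1,2}. Safe: 4. Place at column 4.
Row 7: attacked by (1,3)→{3}; (2,6)→{1,6}; (3,2)→{2,6}; (4,5)→{2,5}; (5,1)→{1,3}; (6,4)→{3,4,5}. Safe: 7. Place at column 7.
Columns [3, 6, 2, 5, 1, 4, 7], r−c [-2, -4, 1, -1, 4, 2, 0], r+c [4, 8, 5, 9, 6, 10, 14] are all distinct, so no two queens attack.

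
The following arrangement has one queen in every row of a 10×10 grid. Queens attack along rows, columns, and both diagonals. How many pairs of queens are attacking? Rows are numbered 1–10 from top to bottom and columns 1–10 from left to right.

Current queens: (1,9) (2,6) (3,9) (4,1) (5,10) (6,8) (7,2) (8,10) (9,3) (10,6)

5

Same column: (1,9)–(3,9) (column 9); (2,6)–(10,6) (column 6); (5,10)–(8,10) (column 10).
Same diagonal: (3,9)–(9,3) (|3−9| = |9−3| = 6); (6,8)–(8,10) (|6−8| = |8−10| = 2).
Total attacking pairs: 5.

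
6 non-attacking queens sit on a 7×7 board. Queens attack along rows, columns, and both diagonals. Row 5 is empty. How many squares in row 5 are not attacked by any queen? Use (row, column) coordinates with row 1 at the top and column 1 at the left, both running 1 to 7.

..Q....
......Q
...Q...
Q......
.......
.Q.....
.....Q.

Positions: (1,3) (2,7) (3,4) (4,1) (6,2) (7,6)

1

(1,3) attacks row 5 at column 3 and diagonals 7.
(2,7) attacks row 5 at column 7 and diagonals 4.
(3,4) attacks row 5 at column 4 and diagonals 2, 6.
(4,1) attacks row 5 at column 1 and diagonals 2.
(6,2) attacks row 5 at column 2 and diagonals 1, 3.
(7,6) attacks row 5 at column 6 and diagonals 4.
Attacked columns: {1, 2, 3, 4, 6, 7}. Safe: {5}.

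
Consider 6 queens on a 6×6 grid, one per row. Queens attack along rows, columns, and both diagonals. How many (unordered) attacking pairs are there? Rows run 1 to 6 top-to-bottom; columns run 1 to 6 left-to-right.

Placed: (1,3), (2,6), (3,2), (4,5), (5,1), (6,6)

1

Same column: (2,6)–(6,6) (column 6).
Total attacking pairs: 1.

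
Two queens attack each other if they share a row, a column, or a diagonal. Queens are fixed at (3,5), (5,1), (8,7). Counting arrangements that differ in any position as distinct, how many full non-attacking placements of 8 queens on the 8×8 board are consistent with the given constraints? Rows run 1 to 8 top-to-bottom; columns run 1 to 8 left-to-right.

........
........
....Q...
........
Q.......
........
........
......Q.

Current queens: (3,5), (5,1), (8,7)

Branch on row 1: col 2 → 0; col 4 → 0; col 6 → 1; col 8 → 0.
Sum: 0 + 0 + 1 + 0 = 1.

1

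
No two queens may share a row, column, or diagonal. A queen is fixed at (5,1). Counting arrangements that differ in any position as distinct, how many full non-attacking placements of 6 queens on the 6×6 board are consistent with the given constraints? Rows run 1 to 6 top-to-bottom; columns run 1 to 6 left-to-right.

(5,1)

Branch on row 1: col 2 → 0; col 3 → 1; col 4 → 0; col 6 → 0.
Sum: 0 + 1 + 0 + 0 = 1.

1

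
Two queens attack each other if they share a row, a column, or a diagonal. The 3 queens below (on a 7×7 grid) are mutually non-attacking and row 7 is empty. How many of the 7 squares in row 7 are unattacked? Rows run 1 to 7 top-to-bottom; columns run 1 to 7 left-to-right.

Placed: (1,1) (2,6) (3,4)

3

(1,1) attacks row 7 at column 1 and diagonals 7.
(2,6) attacks row 7 at column 6 and diagonals 1.
(3,4) attacks row 7 at column 4.
Attacked columns: {1, 4, 6, 7}. Safe: {2, 3, 5}.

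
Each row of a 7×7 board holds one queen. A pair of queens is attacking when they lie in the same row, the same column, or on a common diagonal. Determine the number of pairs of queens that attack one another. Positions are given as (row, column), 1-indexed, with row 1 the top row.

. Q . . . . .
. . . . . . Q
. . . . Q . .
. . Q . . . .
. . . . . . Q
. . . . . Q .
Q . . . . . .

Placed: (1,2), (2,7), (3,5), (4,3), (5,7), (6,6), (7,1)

4

Same column: (2,7)–(5,7) (column 7).
Same diagonal: (3,5)–(5,7) (|3−5| = |5−7| = 2); (3,5)–(7,1) (|3−7| = |5−1| = 4); (5,7)–(6,6) (|5−6| = |7−6| = 1).
Total attacking pairs: 4.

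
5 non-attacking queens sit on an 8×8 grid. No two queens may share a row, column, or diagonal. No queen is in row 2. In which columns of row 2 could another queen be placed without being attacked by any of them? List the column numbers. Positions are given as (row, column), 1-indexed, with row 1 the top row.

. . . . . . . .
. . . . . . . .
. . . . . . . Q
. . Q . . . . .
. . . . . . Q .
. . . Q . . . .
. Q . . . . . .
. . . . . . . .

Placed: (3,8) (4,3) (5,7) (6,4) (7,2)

(3,8) attacks row 2 at column 8 and diagonals 7.
(4,3) attacks row 2 at column 3 and diagonals 1, 5.
(5,7) attacks row 2 at column 7 and diagonals 4.
(6,4) attacks row 2 at column 4 and diagonals 8.
(7,2) attacks row 2 at column 2 and diagonals 7.
Attacked columns: {1, 2, 3, 4, 5, 7, 8}. Safe: {6}.

columns 6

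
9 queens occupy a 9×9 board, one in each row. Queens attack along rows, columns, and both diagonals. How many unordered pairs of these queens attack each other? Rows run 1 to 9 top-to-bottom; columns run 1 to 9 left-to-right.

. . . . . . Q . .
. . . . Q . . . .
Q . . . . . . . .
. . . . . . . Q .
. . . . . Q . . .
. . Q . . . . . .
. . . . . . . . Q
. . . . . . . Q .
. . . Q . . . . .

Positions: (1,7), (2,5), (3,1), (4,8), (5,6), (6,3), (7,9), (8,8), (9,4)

2

Same column: (4,8)–(8,8) (column 8).
Same diagonal: (7,9)–(8,8) (|7−8| = |9−8| = 1).
Total attacking pairs: 2.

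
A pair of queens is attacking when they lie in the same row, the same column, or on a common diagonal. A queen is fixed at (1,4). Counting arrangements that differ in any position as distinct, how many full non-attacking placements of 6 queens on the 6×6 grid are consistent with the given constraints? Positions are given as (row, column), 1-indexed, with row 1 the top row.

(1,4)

1

Branch on row 2: col 1 → 1; col 2 → 0; col 6 → 0.
Sum: 1 + 0 + 0 = 1.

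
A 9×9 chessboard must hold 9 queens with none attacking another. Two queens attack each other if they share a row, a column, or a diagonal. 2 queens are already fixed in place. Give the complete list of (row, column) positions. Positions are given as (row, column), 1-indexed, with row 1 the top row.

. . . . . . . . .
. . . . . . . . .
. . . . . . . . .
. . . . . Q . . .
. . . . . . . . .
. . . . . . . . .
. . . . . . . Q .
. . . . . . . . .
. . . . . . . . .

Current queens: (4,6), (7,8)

(1,4) (2,1) (3,3) (4,6) (5,9) (6,2) (7,8) (8,5) (9,7)

Row 1: attacked by (4,6)→{3,6,9}; (7,8)→{2,8}. Safe: 1, 4, 5, 7. Place at column 4.
Row 2: attacked by (1,4)→{3,4,5}; (4,6)→{4,6,8}; (7,8)→{3,8}. Safe: 1, 2, 7, 9. Place at column 1.
Row 3: attacked by (1,4)→{2,4,6}; (2,1)→{1,2}; (4,6)→{5,6,7}; (7,8)→{4,8}. Safe: 3, 9. Place at column 3.
Row 5: attacked by (1,4)→{4,8}; (2,1)→{1,4}; (3,3)→{1,3,5}; (4,6)→{5,6,7}; (7,8)→{6,8}. Safe: 2, 9. Place at column 9.
Row 6: attacked by (1,4)→{4,9}; (2,1)→{1,5}; (3,3)→{3,6}; (4,6)→{4,6,8}; (5,9)→{8,9}; (7,8)→{7,8,9}. Safe: 2. Place at column 2.
Row 8: attacked by (1,4)→{4}; (2,1)→{1,7}; (3,3)→{3,8}; (4,6)→{2,6}; (5,9)→{6,9}; (6,2)→{2,4}; (7,8)→{7,8,9}. Safe: 5. Place at column 5.
Row 9: attacked by (1,4)→{4}; (2,1)→{1,8}; (3,3)→{3,9}; (4,6)→{1,6}; (5,9)→{5,9}; (6,2)→{2,5}; (7,8)→{6,8}; (8,5)→{4,5,6}. Safe: 7. Place at column 7.
Columns [4, 1, 3, 6, 9, 2, 8, 5, 7], r−c [-3, 1, 0, -2, -4, 4, -1, 3, 2], r+c [5, 3, 6, 10, 14, 8, 15, 13, 16] are all distinct, so no two queens attack.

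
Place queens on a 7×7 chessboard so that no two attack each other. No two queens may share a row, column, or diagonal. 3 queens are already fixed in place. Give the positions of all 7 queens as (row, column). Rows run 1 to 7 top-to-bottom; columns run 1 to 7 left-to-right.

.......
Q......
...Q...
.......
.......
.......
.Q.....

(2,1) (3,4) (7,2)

(1,5) (2,1) (3,4) (4,7) (5,3) (6,6) (7,2)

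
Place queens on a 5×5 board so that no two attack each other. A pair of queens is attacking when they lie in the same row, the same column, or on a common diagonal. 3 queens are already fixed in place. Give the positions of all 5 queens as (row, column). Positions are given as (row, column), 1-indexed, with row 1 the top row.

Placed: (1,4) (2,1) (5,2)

(1,4) (2,1) (3,3) (4,5) (5,2)

Row 3: attacked by (1,4)→{2,4}; (2,1)→{1,2}; (5,2)→{2,4}. Safe: 3, 5. Place at column 3.
Row 4: attacked by (1,4)→{1,4}; (2,1)→{1,3}; (3,3)→{2,3,4}; (5,2)→{1,2,3}. Safe: 5. Place at column 5.
Columns [4, 1, 3, 5, 2], r−c [-3, 1, 0, -1, 3], r+c [5, 3, 6, 9, 7] are all distinct, so no two queens attack.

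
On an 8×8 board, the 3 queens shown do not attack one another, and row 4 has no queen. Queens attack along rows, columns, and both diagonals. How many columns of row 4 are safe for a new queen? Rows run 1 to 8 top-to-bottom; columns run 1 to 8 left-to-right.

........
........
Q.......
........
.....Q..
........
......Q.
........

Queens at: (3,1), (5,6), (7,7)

(3,1) attacks row 4 at column 1 and diagonals 2.
(5,6) attacks row 4 at column 6 and diagonals 5, 7.
(7,7) attacks row 4 at column 7 and diagonals 4.
Attacked columns: {1, 2, 4, 5, 6, 7}. Safe: {3, 8}.

2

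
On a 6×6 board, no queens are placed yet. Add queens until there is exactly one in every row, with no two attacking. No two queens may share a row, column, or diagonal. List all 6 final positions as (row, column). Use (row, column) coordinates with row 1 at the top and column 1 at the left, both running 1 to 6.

(1,3) (2,6) (3,2) (4,5) (5,1) (6,4)

Row 1: Safe: 1, 2, 3, 4, 5, 6. Place at column 3.
Row 2: attacked by (1,3)→{2,3,4}. Safe: 1, 5, 6. Place at column 6.
Row 3: attacked by (1,3)→{1,3,5}; (2,6)→{5,6}. Safe: 2, 4. Place at column 2.
Row 4: attacked by (1,3)→{3,6}; (2,6)→{4,6}; (3,2)→{1,2,3}. Safe: 5. Place at column 5.
Row 5: attacked by (1,3)→{3}; (2,6)→{3,6}; (3,2)→{2,4}; (4,5)→{4,5,6}. Safe: 1. Place at column 1.
Row 6: attacked by (1,3)→{3}; (2,6)→{2,6}; (3,2)→{2,5}; (4,5)→{3,5}; (5,1)→{1,2}. Safe: 4. Place at column 4.
Columns [3, 6, 2, 5, 1, 4], r−c [-2, -4, 1, -1, 4, 2], r+c [4, 8, 5, 9, 6, 10] are all distinct, so no two queens attack.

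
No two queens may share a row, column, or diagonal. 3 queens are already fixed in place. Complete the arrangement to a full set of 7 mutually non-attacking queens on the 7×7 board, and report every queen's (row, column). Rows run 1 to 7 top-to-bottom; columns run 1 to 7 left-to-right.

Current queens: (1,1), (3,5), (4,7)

(1,1) (2,3) (3,5) (4,7) (5,2) (6,4) (7,6)

Row 2: attacked by (1,1)→{1,2}; (3,5)→{4,5,6}; (4,7)→{5,7}. Safe: 3. Place at column 3.
Row 5: attacked by (1,1)→{1,5}; (2,3)→{3,6}; (3,5)→{3,5,7}; (4,7)→{6,7}. Safe: 2, 4. Place at column 2.
Row 6: attacked by (1,1)→{1,6}; (2,3)→{3,7}; (3,5)→{2,5}; (4,7)→{5,7}; (5,2)→{1,2,3}. Safe: 4. Place at column 4.
Row 7: attacked by (1,1)→{1,7}; (2,3)→{3}; (3,5)→{1,5}; (4,7)→{4,7}; (5,2)→{2,4}; (6,4)→{3,4,5}. Safe: 6. Place at column 6.
Columns [1, 3, 5, 7, 2, 4, 6], r−c [0, -1, -2, -3, 3, 2, 1], r+c [2, 5, 8, 11, 7, 10, 13] are all distinct, so no two queens attack.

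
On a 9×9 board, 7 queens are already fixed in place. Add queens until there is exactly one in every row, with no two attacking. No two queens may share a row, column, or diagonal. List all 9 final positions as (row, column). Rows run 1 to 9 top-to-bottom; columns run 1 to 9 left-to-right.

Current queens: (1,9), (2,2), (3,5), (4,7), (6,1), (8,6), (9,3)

Row 5: attacked by (1,9)→{5,9}; (2,2)→{2,5}; (3,5)→{3,5,7}; (4,7)→{6,7,8}; (6,1)→{1,2}; (8,6)→{3,6,9}; (9,3)→{3,7}. Safe: 4. Place at column 4.
Row 7: attacked by (1,9)→{3,9}; (2,2)→{2,7}; (3,5)→{1,5,9}; (4,7)→{4,7}; (5,4)→{2,4,6}; (6,1)→{1,2}; (8,6)→{5,6,7}; (9,3)→{1,3,5}. Safe: 8. Place at column 8.
Columns [9, 2, 5, 7, 4, 1, 8, 6, 3], r−c [-8, 0, -2, -3, 1, 5, -1, 2, 6], r+c [10, 4, 8, 11, 9, 7, 15, 14, 12] are all distinct, so no two queens attack.

(1,9) (2,2) (3,5) (4,7) (5,4) (6,1) (7,8) (8,6) (9,3)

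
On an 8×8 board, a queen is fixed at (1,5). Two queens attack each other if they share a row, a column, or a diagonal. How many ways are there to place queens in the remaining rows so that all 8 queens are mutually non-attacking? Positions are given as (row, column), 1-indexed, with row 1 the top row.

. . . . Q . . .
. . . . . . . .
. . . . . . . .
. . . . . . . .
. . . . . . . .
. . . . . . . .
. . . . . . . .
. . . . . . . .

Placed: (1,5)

18

Branch on row 2: col 1 → 3; col 2 → 4; col 3 → 3; col 7 → 6; col 8 → 2.
Sum: 3 + 4 + 3 + 6 + 2 = 18.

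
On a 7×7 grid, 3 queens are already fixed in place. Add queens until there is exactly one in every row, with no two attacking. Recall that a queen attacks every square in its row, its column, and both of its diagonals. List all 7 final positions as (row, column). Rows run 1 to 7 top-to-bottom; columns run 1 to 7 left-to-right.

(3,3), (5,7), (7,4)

Row 1: attacked by (3,3)→{1,3,5}; (5,7)→{3,7}; (7,4)→{4}. Safe: 2, 6. Place at column 6.
Row 2: attacked by (1,6)→{5,6,7}; (3,3)→{2,3,4}; (5,7)→{4,7}; (7,4)→{4}. Safe: 1. Place at column 1.
Row 4: attacked by (1,6)→{3,6}; (2,1)→{1,3}; (3,3)→{2,3,4}; (5,7)→{6,7}; (7,4)→{1,4,7}. Safe: 5. Place at column 5.
Row 6: attacked by (1,6)→{1,6}; (2,1)→{1,5}; (3,3)→{3,6}; (4,5)→{3,5,7}; (5,7)→{6,7}; (7,4)→{3,4,5}. Safe: 2. Place at column 2.
Columns [6, 1, 3, 5, 7, 2, 4], r−c [-5, 1, 0, -1, -2, 4, 3], r+c [7, 3, 6, 9, 12, 8, 11] are all distinct, so no two queens attack.

(1,6) (2,1) (3,3) (4,5) (5,7) (6,2) (7,4)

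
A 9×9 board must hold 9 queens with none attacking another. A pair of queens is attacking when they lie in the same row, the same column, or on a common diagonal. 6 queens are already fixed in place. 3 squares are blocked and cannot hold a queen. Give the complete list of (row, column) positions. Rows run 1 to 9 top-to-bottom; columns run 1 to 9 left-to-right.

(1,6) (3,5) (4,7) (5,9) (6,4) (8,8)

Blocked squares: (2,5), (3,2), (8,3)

(1,6) (2,1) (3,5) (4,7) (5,9) (6,4) (7,2) (8,8) (9,3)

Row 2: attacked by (1,6)→{5,6,7}; (3,5)→{4,5,6}; (4,7)→{5,7,9}; (5,9)→{6,9}; (6,4)→{4,8}; (8,8)→{2,8}. Blocked: 5. Safe: 1, 3. Place at column 1.
Row 7: attacked by (1,6)→{6}; (2,1)→{1,6}; (3,5)→{1,5,9}; (4,7)→{4,7}; (5,9)→{7,9}; (6,4)→{3,4,5}; (8,8)→{7,8,9}. Safe: 2. Place at column 2.
Row 9: attacked by (1,6)→{6}; (2,1)→{1,8}; (3,5)→{5}; (4,7)→{2,7}; (5,9)→{5,9}; (6,4)→{1,4,7}; (7,2)→{2,4}; (8,8)→{7,8,9}. Safe: 3. Place at column 3.
Columns [6, 1, 5, 7, 9, 4, 2, 8, 3], r−c [-5, 1, -2, -3, -4, 2, 5, 0, 6], r+c [7, 3, 8, 11, 14, 10, 9, 16, 12] are all distinct, so no two queens attack.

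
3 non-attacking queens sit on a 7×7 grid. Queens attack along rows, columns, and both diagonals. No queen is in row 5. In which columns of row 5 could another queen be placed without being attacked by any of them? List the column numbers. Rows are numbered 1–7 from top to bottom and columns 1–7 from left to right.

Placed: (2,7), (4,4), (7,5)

columns 1, 2, 6

(2,7) attacks row 5 at column 7 and diagonals 4.
(4,4) attacks row 5 at column 4 and diagonals 3, 5.
(7,5) attacks row 5 at column 5 and diagonals 3, 7.
Attacked columns: {3, 4, 5, 7}. Safe: {1, 2, 6}.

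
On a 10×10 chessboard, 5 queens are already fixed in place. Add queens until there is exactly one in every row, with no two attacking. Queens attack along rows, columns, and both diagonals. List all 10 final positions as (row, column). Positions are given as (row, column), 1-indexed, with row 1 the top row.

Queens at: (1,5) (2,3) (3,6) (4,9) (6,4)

Row 5: attacked by (1,5)→{1,5,9}; (2,3)→{3,6}; (3,6)→{4,6,8}; (4,9)→{8,9,10}; (6,4)→{3,4,5}. Safe: 2, 7. Place at column 2.
Row 7: attacked by (1,5)→{5}; (2,3)→{3,8}; (3,6)→{2,6,10}; (4,9)→{6,9}; (5,2)→{2,4}; (6,4)→{3,4,5}. Safe: 1, 7. Place at column 7.
Row 8: attacked by (1,5)→{5}; (2,3)→{3,9}; (3,6)→{1,6}; (4,9)→{5,9}; (5,2)→{2,5}; (6,4)→{2,4,6}; (7,7)→{6,7,8}. Safe: 10. Place at column 10.
Row 9: attacked by (1,5)→{5}; (2,3)→{3,10}; (3,6)→{6}; (4,9)→{4,9}; (5,2)→{2,6}; (6,4)→{1,4,7}; (7,7)→{5,7,9}; (8,10)→{9,10}. Safe: 8. Place at column 8.
Row 10: attacked by (1,5)→{5}; (2,3)→{3}; (3,6)→{6}; (4,9)→{3,9}; (5,2)→{2,7}; (6,4)→{4,8}; (7,7)→{4,7,10}; (8,10)→{8,10}; (9,8)→{7,8,9}. Safe: 1. Place at column 1.
Columns [5, 3, 6, 9, 2, 4, 7, 10, 8, 1], r−c [-4, -1, -3, -5, 3, 2, 0, -2, 1, 9], r+c [6, 5, 9, 13, 7, 10, 14, 18, 17, 11] are all distinct, so no two queens attack.

(1,5) (2,3) (3,6) (4,9) (5,2) (6,4) (7,7) (8,10) (9,8) (10,1)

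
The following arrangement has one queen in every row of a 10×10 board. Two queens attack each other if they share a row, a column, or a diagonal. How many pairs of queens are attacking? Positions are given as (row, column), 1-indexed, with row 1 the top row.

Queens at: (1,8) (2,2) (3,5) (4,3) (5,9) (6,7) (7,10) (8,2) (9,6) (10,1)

1

Same column: (2,2)–(8,2) (column 2).
Total attacking pairs: 1.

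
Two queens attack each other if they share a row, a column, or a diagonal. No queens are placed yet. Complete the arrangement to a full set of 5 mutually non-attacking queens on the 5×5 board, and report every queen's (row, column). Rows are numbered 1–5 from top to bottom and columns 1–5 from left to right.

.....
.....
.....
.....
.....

Row 1: Safe: 1, 2, 3, 4, 5. Place at column 5.
Row 2: attacked by (1,5)→{4,5}. Safe: 1, 2, 3. Place at column 2.
Row 3: attacked by (1,5)→{3,5}; (2,2)→{1,2,3}. Safe: 4. Place at column 4.
Row 4: attacked by (1,5)→{2,5}; (2,2)→{2,4}; (3,4)→{3,4,5}. Safe: 1. Place at column 1.
Row 5: attacked by (1,5)→{1,5}; (2,2)→{2,5}; (3,4)→{2,4}; (4,1)→{1,2}. Safe: 3. Place at column 3.
Columns [5, 2, 4, 1, 3], r−c [-4, 0, -1, 3, 2], r+c [6, 4, 7, 5, 8] are all distinct, so no two queens attack.

(1,5) (2,2) (3,4) (4,1) (5,3)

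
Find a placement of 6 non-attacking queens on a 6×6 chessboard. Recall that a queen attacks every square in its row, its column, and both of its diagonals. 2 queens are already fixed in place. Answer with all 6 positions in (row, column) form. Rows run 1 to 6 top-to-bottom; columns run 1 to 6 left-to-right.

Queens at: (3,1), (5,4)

(1,5) (2,3) (3,1) (4,6) (5,4) (6,2)

Row 1: attacked by (3,1)→{1,3}; (5,4)→{4}. Safe: 2, 5, 6. Place at column 5.
Row 2: attacked by (1,5)→{4,5,6}; (3,1)→{1,2}; (5,4)→{1,4}. Safe: 3. Place at column 3.
Row 4: attacked by (1,5)→{2,5}; (2,3)→{1,3,5}; (3,1)→{1,2}; (5,4)→{3,4,5}. Safe: 6. Place at column 6.
Row 6: attacked by (1,5)→{5}; (2,3)→{3}; (3,1)→{1,4}; (4,6)→{4,6}; (5,4)→{3,4,5}. Safe: 2. Place at column 2.
Columns [5, 3, 1, 6, 4, 2], r−c [-4, -1, 2, -2, 1, 4], r+c [6, 5, 4, 10, 9, 8] are all distinct, so no two queens attack.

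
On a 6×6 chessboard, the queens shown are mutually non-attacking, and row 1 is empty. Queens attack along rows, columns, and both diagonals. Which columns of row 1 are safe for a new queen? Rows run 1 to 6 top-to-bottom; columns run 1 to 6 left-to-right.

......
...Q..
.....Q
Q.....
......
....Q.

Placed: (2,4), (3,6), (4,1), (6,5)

columns 2

(2,4) attacks row 1 at column 4 and diagonals 3, 5.
(3,6) attacks row 1 at column 6 and diagonals 4.
(4,1) attacks row 1 at column 1 and diagonals 4.
(6,5) attacks row 1 at column 5.
Attacked columns: {1, 3, 4, 5, 6}. Safe: {2}.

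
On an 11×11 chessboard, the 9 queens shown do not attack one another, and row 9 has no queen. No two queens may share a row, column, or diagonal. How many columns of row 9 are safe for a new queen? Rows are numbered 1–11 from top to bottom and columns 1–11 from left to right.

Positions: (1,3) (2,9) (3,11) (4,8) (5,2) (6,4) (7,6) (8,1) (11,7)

(1,3) attacks row 9 at column 3 and diagonals 11.
(2,9) attacks row 9 at column 9 and diagonals 2.
(3,11) attacks row 9 at column 11 and diagonals 5.
(4,8) attacks row 9 at column 8 and diagonals 3.
(5,2) attacks row 9 at column 2 and diagonals 6.
(6,4) attacks row 9 at column 4 and diagonals 1, 7.
(7,6) attacks row 9 at column 6 and diagonals 4, 8.
(8,1) attacks row 9 at column 1 and diagonals 2.
(11,7) attacks row 9 at column 7 and diagonals 5, 9.
Attacked columns: {1, 2, 3, 4, 5, 6, 7, 8, 9, 11}. Safe: {10}.

1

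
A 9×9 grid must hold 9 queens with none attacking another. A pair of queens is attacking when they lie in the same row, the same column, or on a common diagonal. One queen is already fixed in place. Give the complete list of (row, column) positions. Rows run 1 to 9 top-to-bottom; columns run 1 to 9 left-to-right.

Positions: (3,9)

(1,6) (2,2) (3,9) (4,5) (5,3) (6,8) (7,4) (8,7) (9,1)

Row 1: attacked by (3,9)→{7,9}. Safe: 1, 2, 3, 4, 5, 6, 8. Place at column 6.
Row 2: attacked by (1,6)→{5,6,7}; (3,9)→{8,9}. Safe: 1, 2, 3, 4. Place at column 2.
Row 4: attacked by (1,6)→{3,6,9}; (2,2)→{2,4}; (3,9)→{8,9}. Safe: 1, 5, 7. Place at column 5.
Row 5: attacked by (1,6)→{2,6}; (2,2)→{2,5}; (3,9)→{7,9}; (4,5)→{4,5,6}. Safe: 1, 3, 8. Place at column 3.
Row 6: attacked by (1,6)→{1,6}; (2,2)→{2,6}; (3,9)→{6,9}; (4,5)→{3,5,7}; (5,3)→{2,3,4}. Safe: 8. Place at column 8.
Row 7: attacked by (1,6)→{6}; (2,2)→{2,7}; (3,9)→{5,9}; (4,5)→{2,5,8}; (5,3)→{1,3,5}; (6,8)→{7,8,9}. Safe: 4. Place at column 4.
Row 8: attacked by (1,6)→{6}; (2,2)→{2,8}; (3,9)→{4,9}; (4,5)→{1,5,9}; (5,3)→{3,6}; (6,8)→{6,8}; (7,4)→{3,4,5}. Safe: 7. Place at column 7.
Row 9: attacked by (1,6)→{6}; (2,2)→{2,9}; (3,9)→{3,9}; (4,5)→{5}; (5,3)→{3,7}; (6,8)→{5,8}; (7,4)→{2,4,6}; (8,7)→{6,7,8}. Safe: 1. Place at column 1.
Columns [6, 2, 9, 5, 3, 8, 4, 7, 1], r−c [-5, 0, -6, -1, 2, -2, 3, 1, 8], r+c [7, 4, 12, 9, 8, 14, 11, 15, 10] are all distinct, so no two queens attack.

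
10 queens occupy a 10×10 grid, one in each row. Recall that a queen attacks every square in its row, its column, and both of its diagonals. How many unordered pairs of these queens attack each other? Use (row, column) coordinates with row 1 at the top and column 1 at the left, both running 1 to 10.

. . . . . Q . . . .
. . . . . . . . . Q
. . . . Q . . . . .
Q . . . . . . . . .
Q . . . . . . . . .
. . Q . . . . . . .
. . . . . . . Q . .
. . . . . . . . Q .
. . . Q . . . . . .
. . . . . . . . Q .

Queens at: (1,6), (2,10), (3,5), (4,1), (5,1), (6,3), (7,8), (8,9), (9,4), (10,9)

4

Same column: (4,1)–(5,1) (column 1); (8,9)–(10,9) (column 9).
Same diagonal: (4,1)–(6,3) (|4−6| = |1−3| = 2); (7,8)–(8,9) (|7−8| = |8−9| = 1).
Total attacking pairs: 4.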